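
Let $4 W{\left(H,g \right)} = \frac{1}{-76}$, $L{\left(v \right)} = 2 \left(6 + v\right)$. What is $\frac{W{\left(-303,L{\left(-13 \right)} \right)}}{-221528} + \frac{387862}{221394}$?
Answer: $\frac{13060188667369}{7454835444864} \approx 1.7519$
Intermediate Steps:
$L{\left(v \right)} = 12 + 2 v$
$W{\left(H,g \right)} = - \frac{1}{304}$ ($W{\left(H,g \right)} = \frac{1}{4 \left(-76\right)} = \frac{1}{4} \left(- \frac{1}{76}\right) = - \frac{1}{304}$)
$\frac{W{\left(-303,L{\left(-13 \right)} \right)}}{-221528} + \frac{387862}{221394} = - \frac{1}{304 \left(-221528\right)} + \frac{387862}{221394} = \left(- \frac{1}{304}\right) \left(- \frac{1}{221528}\right) + 387862 \cdot \frac{1}{221394} = \frac{1}{67344512} + \frac{193931}{110697} = \frac{13060188667369}{7454835444864}$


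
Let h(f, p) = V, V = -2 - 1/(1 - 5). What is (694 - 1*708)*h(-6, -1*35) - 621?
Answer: -1193/2 ≈ -596.50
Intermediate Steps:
V = -7/4 (V = -2 - 1/(-4) = -2 - 1*(-1/4) = -2 + 1/4 = -7/4 ≈ -1.7500)
h(f, p) = -7/4
(694 - 1*708)*h(-6, -1*35) - 621 = (694 - 1*708)*(-7/4) - 621 = (694 - 708)*(-7/4) - 621 = -14*(-7/4) - 621 = 49/2 - 621 = -1193/2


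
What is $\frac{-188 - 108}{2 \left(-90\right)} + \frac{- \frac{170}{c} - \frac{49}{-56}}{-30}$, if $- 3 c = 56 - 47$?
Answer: $- \frac{197}{720} \approx -0.27361$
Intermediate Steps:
$c = -3$ ($c = - \frac{56 - 47}{3} = \left(- \frac{1}{3}\right) 9 = -3$)
$\frac{-188 - 108}{2 \left(-90\right)} + \frac{- \frac{170}{c} - \frac{49}{-56}}{-30} = \frac{-188 - 108}{2 \left(-90\right)} + \frac{- \frac{170}{-3} - \frac{49}{-56}}{-30} = \frac{-188 - 108}{-180} + \left(\left(-170\right) \left(- \frac{1}{3}\right) - - \frac{7}{8}\right) \left(- \frac{1}{30}\right) = \left(-296\right) \left(- \frac{1}{180}\right) + \left(\frac{170}{3} + \frac{7}{8}\right) \left(- \frac{1}{30}\right) = \frac{74}{45} + \frac{1381}{24} \left(- \frac{1}{30}\right) = \frac{74}{45} - \frac{1381}{720} = - \frac{197}{720}$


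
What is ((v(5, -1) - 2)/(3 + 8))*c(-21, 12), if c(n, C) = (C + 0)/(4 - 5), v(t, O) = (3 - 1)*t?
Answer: -96/11 ≈ -8.7273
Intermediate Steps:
v(t, O) = 2*t
c(n, C) = -C (c(n, C) = C/(-1) = C*(-1) = -C)
((v(5, -1) - 2)/(3 + 8))*c(-21, 12) = ((2*5 - 2)/(3 + 8))*(-1*12) = ((10 - 2)/11)*(-12) = (8*(1/11))*(-12) = (8/11)*(-12) = -96/11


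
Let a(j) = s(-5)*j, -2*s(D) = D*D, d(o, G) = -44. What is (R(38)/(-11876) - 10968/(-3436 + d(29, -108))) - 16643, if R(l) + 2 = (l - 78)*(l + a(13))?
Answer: -14327436669/861010 ≈ -16640.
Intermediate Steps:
s(D) = -D²/2 (s(D) = -D*D/2 = -D²/2)
a(j) = -25*j/2 (a(j) = (-½*(-5)²)*j = (-½*25)*j = -25*j/2)
R(l) = -2 + (-78 + l)*(-325/2 + l) (R(l) = -2 + (l - 78)*(l - 25/2*13) = -2 + (-78 + l)*(l - 325/2) = -2 + (-78 + l)*(-325/2 + l))
(R(38)/(-11876) - 10968/(-3436 + d(29, -108))) - 16643 = ((12673 + 38² - 481/2*38)/(-11876) - 10968/(-3436 - 44)) - 16643 = ((12673 + 1444 - 9139)*(-1/11876) - 10968/(-3480)) - 16643 = (4978*(-1/11876) - 10968*(-1/3480)) - 16643 = (-2489/5938 + 457/145) - 16643 = 2352761/861010 - 16643 = -14327436669/861010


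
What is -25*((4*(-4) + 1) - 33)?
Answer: 1200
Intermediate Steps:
-25*((4*(-4) + 1) - 33) = -25*((-16 + 1) - 33) = -25*(-15 - 33) = -25*(-48) = 1200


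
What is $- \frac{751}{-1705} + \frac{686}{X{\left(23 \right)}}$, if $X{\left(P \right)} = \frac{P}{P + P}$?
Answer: $\frac{2340011}{1705} \approx 1372.4$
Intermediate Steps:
$X{\left(P \right)} = \frac{1}{2}$ ($X{\left(P \right)} = \frac{P}{2 P} = P \frac{1}{2 P} = \frac{1}{2}$)
$- \frac{751}{-1705} + \frac{686}{X{\left(23 \right)}} = - \frac{751}{-1705} + 686 \frac{1}{\frac{1}{2}} = \left(-751\right) \left(- \frac{1}{1705}\right) + 686 \cdot 2 = \frac{751}{1705} + 1372 = \frac{2340011}{1705}$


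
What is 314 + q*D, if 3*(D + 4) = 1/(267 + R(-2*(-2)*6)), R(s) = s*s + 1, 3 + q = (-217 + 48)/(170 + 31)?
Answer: 41905673/127233 ≈ 329.36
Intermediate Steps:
q = -772/201 (q = -3 + (-217 + 48)/(170 + 31) = -3 - 169/201 = -772/201 ≈ -3.8408)
R(s) = 1 + s² (R(s) = s² + 1 = 1 + s²)
D = -10127/2532 (D = -4 + 1/(3*(267 + (1 + (-2*(-2)*6)²))) = -4 + 1/(3*(267 + (1 + (4*6)²))) = -4 + 1/(3*(267 + (1 + 24²))) = -4 + 1/(3*(267 + (1 + 576))) = -4 + 1/(3*(267 + 577)) = -4 + (⅓)/844 = -4 + (⅓)*(1/844) = -4 + 1/2532 = -10127/2532 ≈ -3.9996)
314 + q*D = 314 - 772/201*(-10127/2532) = 314 + 1954511/127233 = 41905673/127233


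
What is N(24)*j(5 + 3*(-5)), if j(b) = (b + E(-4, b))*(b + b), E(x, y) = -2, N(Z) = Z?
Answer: 5760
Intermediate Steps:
j(b) = 2*b*(-2 + b) (j(b) = (b - 2)*(b + b) = (-2 + b)*(2*b) = 2*b*(-2 + b))
N(24)*j(5 + 3*(-5)) = 24*(2*(5 + 3*(-5))*(-2 + (5 + 3*(-5)))) = 24*(2*(5 - 15)*(-2 + (5 - 15))) = 24*(2*(-10)*(-2 - 10)) = 24*(2*(-10)*(-12)) = 24*240 = 5760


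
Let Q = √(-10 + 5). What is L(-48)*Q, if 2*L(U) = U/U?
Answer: I*√5/2 ≈ 1.118*I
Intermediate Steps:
L(U) = ½ (L(U) = (U/U)/2 = (½)*1 = ½)
Q = I*√5 (Q = √(-5) = I*√5 ≈ 2.2361*I)
L(-48)*Q = (I*√5)/2 = I*√5/2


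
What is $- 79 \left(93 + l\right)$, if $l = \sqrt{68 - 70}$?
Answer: $-7347 - 79 i \sqrt{2} \approx -7347.0 - 111.72 i$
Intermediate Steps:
$l = i \sqrt{2}$ ($l = \sqrt{-2} = i \sqrt{2} \approx 1.4142 i$)
$- 79 \left(93 + l\right) = - 79 \left(93 + i \sqrt{2}\right) = -7347 - 79 i \sqrt{2}$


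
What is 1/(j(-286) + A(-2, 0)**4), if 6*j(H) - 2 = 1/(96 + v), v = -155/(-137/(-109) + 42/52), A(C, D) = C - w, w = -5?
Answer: 734556/59749739 ≈ 0.012294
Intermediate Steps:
A(C, D) = 5 + C (A(C, D) = C - 1*(-5) = C + 5 = 5 + C)
v = -439270/5851 (v = -155/(-137*(-1/109) + 42*(1/52)) = -155/(137/109 + 21/26) = -155/5851/2834 = -155*2834/5851 = -439270/5851 ≈ -75.076)
j(H) = 250703/734556 (j(H) = 1/3 + 1/(6*(96 - 439270/5851)) = 1/3 + 1/(6*(122426/5851)) = 1/3 + (1/6)*(5851/122426) = 1/3 + 5851/734556 = 250703/734556)
1/(j(-286) + A(-2, 0)**4) = 1/(250703/734556 + (5 - 2)**4) = 1/(250703/734556 + 3**4) = 1/(250703/734556 + 81) = 1/(59749739/734556) = 734556/59749739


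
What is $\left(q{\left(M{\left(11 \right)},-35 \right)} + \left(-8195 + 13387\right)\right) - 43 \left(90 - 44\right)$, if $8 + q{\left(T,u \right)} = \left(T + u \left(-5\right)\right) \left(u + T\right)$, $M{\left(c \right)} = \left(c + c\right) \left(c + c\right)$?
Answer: $299097$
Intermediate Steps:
$M{\left(c \right)} = 4 c^{2}$ ($M{\left(c \right)} = 2 c 2 c = 4 c^{2}$)
$q{\left(T,u \right)} = -8 + \left(T + u\right) \left(T - 5 u\right)$ ($q{\left(T,u \right)} = -8 + \left(T + u \left(-5\right)\right) \left(u + T\right) = -8 + \left(T - 5 u\right) \left(T + u\right) = -8 + \left(T + u\right) \left(T - 5 u\right)$)
$\left(q{\left(M{\left(11 \right)},-35 \right)} + \left(-8195 + 13387\right)\right) - 43 \left(90 - 44\right) = \left(\left(-8 + \left(4 \cdot 11^{2}\right)^{2} - 5 \left(-35\right)^{2} - 4 \cdot 4 \cdot 11^{2} \left(-35\right)\right) + \left(-8195 + 13387\right)\right) - 43 \left(90 - 44\right) = \left(\left(-8 + \left(4 \cdot 121\right)^{2} - 6125 - 4 \cdot 4 \cdot 121 \left(-35\right)\right) + 5192\right) - 1978 = \left(\left(-8 + 484^{2} - 6125 - 1936 \left(-35\right)\right) + 5192\right) - 1978 = \left(\left(-8 + 234256 - 6125 + 67760\right) + 5192\right) - 1978 = \left(295883 + 5192\right) - 1978 = 301075 - 1978 = 299097$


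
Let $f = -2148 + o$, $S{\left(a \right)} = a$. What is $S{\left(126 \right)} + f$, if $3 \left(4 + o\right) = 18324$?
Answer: $4082$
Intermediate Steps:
$o = 6104$ ($o = -4 + \frac{1}{3} \cdot 18324 = -4 + 6108 = 6104$)
$f = 3956$ ($f = -2148 + 6104 = 3956$)
$S{\left(126 \right)} + f = 126 + 3956 = 4082$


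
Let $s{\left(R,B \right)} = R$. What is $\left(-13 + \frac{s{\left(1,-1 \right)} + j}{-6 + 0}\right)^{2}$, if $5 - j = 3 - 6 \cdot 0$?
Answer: $\frac{729}{4} \approx 182.25$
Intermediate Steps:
$j = 2$ ($j = 5 - \left(3 - 6 \cdot 0\right) = 5 - \left(3 - 0\right) = 5 - \left(3 + 0\right) = 5 - 3 = 2$)
$\left(-13 + \frac{s{\left(1,-1 \right)} + j}{-6 + 0}\right)^{2} = \left(-13 + \frac{1 + 2}{-6 + 0}\right)^{2} = \left(-13 + \frac{3}{-6}\right)^{2} = \left(-13 + 3 \left(- \frac{1}{6}\right)\right)^{2} = \left(-13 - \frac{1}{2}\right)^{2} = \left(- \frac{27}{2}\right)^{2} = \frac{729}{4}$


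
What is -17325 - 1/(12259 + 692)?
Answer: -224376076/12951 ≈ -17325.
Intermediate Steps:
-17325 - 1/(12259 + 692) = -17325 - 1/12951 = -224376076/12951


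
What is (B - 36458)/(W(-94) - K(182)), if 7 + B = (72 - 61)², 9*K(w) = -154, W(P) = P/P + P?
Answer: 327096/683 ≈ 478.91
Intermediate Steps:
W(P) = 1 + P
K(w) = -154/9 (K(w) = (⅑)*(-154) = -154/9)
B = 114 (B = -7 + (72 - 61)² = -7 + 11² = -7 + 121 = 114)
(B - 36458)/(W(-94) - K(182)) = (114 - 36458)/((1 - 94) - 1*(-154/9)) = -36344/(-93 + 154/9) = -36344/(-683/9) = -36344*(-9/683) = 327096/683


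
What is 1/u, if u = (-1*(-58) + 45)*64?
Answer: 1/6592 ≈ 0.00015170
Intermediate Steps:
u = 6592 (u = (58 + 45)*64 = 103*64 = 6592)
1/u = 1/6592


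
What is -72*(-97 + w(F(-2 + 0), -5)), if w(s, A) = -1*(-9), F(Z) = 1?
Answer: 6336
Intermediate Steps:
w(s, A) = 9
-72*(-97 + w(F(-2 + 0), -5)) = -72*(-97 + 9) = -72*(-88) = 6336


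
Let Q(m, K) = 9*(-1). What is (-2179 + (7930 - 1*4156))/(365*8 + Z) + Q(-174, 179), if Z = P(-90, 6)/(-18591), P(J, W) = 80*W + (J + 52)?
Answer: -458914857/54285278 ≈ -8.4538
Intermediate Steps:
Q(m, K) = -9
P(J, W) = 52 + J + 80*W (P(J, W) = 80*W + (52 + J) = 52 + J + 80*W)
Z = -442/18591 (Z = (52 - 90 + 80*6)/(-18591) = (52 - 90 + 480)*(-1/18591) = 442*(-1/18591) = -442/18591 ≈ -0.023775)
(-2179 + (7930 - 1*4156))/(365*8 + Z) + Q(-174, 179) = (-2179 + (7930 - 1*4156))/(365*8 - 442/18591) - 9 = (-2179 + (7930 - 4156))/(2920 - 442/18591) - 9 = (-2179 + 3774)/(54285278/18591) - 9 = 1595*(18591/54285278) - 9 = 29652645/54285278 - 9 = -458914857/54285278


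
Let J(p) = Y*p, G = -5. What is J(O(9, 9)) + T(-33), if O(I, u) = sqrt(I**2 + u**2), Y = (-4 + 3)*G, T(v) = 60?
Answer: 60 + 45*sqrt(2) ≈ 123.64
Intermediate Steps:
Y = 5 (Y = (-4 + 3)*(-5) = -1*(-5) = 5)
J(p) = 5*p
J(O(9, 9)) + T(-33) = 5*sqrt(9**2 + 9**2) + 60 = 5*sqrt(81 + 81) + 60 = 5*sqrt(162) + 60 = 5*(9*sqrt(2)) + 60 = 45*sqrt(2) + 60 = 60 + 45*sqrt(2)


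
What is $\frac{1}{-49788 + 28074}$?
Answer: $- \frac{1}{21714} \approx -4.6053 \cdot 10^{-5}$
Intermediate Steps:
$\frac{1}{-49788 + 28074} = \frac{1}{-21714} = - \frac{1}{21714}$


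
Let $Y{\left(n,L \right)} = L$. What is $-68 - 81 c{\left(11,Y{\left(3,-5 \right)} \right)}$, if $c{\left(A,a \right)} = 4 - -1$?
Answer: $-473$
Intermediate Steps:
$c{\left(A,a \right)} = 5$ ($c{\left(A,a \right)} = 4 + 1 = 5$)
$-68 - 81 c{\left(11,Y{\left(3,-5 \right)} \right)} = -68 - 405 = -473$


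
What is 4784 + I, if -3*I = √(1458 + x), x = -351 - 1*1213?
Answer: 4784 - I*√106/3 ≈ 4784.0 - 3.4319*I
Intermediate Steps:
x = -1564 (x = -351 - 1213 = -1564)
I = -I*√106/3 (I = -√(1458 - 1564)/3 = -I*√106/3 ≈ -3.4319*I)
4784 + I = 4784 - I*√106/3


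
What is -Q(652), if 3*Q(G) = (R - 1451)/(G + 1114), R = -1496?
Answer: 2947/5298 ≈ 0.55625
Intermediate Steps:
Q(G) = -2947/(3*(1114 + G)) (Q(G) = ((-1496 - 1451)/(G + 1114))/3 = (-2947/(1114 + G))/3 = -2947/(3*(1114 + G)))
-Q(652) = -(-2947)/(3342 + 3*652) = -(-2947)/(3342 + 1956) = -(-2947)/5298 = -1*(-2947/5298) = 2947/5298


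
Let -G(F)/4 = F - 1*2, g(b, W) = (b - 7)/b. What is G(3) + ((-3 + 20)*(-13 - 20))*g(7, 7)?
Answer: -4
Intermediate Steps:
g(b, W) = (-7 + b)/b
G(F) = 8 - 4*F (G(F) = -4*(F - 1*2) = -4*(F - 2) = -4*(-2 + F) = 8 - 4*F)
G(3) + ((-3 + 20)*(-13 - 20))*g(7, 7) = (8 - 4*3) + ((-3 + 20)*(-13 - 20))*((-7 + 7)/7) = (8 - 12) + (17*(-33))*((1/7)*0) = -4 - 561*0 = -4 + 0 = -4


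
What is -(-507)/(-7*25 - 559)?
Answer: -507/734 ≈ -0.69074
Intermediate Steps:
-(-507)/(-7*25 - 559) = -(-507)/(-175 - 559) = -(-507)/(-734) = -(-1)*(-507)/734 = -1*507/734 = -507/734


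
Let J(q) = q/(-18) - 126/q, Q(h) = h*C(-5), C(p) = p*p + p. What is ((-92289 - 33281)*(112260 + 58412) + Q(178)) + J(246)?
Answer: -2636047377784/123 ≈ -2.1431e+10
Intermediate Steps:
C(p) = p + p**2 (C(p) = p**2 + p = p + p**2)
Q(h) = 20*h (Q(h) = h*(-5*(1 - 5)) = h*(-5*(-4)) = h*20 = 20*h)
J(q) = -126/q - q/18 (J(q) = q*(-1/18) - 126/q = -q/18 - 126/q = -126/q - q/18)
((-92289 - 33281)*(112260 + 58412) + Q(178)) + J(246) = ((-92289 - 33281)*(112260 + 58412) + 20*178) + (-126/246 - 1/18*246) = (-125570*170672 + 3560) + (-126*1/246 - 41/3) = (-21431283040 + 3560) + (-21/41 - 41/3) = -21431279480 - 1744/123 = -2636047377784/123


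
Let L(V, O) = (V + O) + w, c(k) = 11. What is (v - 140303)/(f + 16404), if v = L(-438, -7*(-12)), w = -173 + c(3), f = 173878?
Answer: -140819/190282 ≈ -0.74005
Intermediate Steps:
w = -162 (w = -173 + 11 = -162)
L(V, O) = -162 + O + V (L(V, O) = (V + O) - 162 = (O + V) - 162 = -162 + O + V)
v = -516 (v = -162 - 7*(-12) - 438 = -162 + 84 - 438 = -516)
(v - 140303)/(f + 16404) = (-516 - 140303)/(173878 + 16404) = -140819/190282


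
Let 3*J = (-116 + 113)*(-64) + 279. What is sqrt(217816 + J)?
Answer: sqrt(217973) ≈ 466.88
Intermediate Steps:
J = 157 (J = ((-116 + 113)*(-64) + 279)/3 = (-3*(-64) + 279)/3 = (192 + 279)/3 = (1/3)*471 = 157)
sqrt(217816 + J) = sqrt(217816 + 157) = sqrt(217973)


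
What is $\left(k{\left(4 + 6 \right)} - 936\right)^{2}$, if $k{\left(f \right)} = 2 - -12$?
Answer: $850084$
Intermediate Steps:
$k{\left(f \right)} = 14$ ($k{\left(f \right)} = 2 + 12 = 14$)
$\left(k{\left(4 + 6 \right)} - 936\right)^{2} = \left(14 - 936\right)^{2} = \left(-922\right)^{2} = 850084$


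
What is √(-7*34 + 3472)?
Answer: 7*√66 ≈ 56.868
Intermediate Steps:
√(-7*34 + 3472) = √(-238 + 3472) = √3234 = 7*√66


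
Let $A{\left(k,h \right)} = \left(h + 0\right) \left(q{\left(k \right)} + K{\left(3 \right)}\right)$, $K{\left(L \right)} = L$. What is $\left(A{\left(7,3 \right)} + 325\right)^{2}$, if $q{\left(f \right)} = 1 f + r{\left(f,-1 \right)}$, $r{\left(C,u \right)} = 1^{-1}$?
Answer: $128164$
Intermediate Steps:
$r{\left(C,u \right)} = 1$
$q{\left(f \right)} = 1 + f$ ($q{\left(f \right)} = 1 f + 1 = f + 1 = 1 + f$)
$A{\left(k,h \right)} = h \left(4 + k\right)$ ($A{\left(k,h \right)} = \left(h + 0\right) \left(\left(1 + k\right) + 3\right) = h \left(4 + k\right)$)
$\left(A{\left(7,3 \right)} + 325\right)^{2} = \left(3 \left(4 + 7\right) + 325\right)^{2} = \left(3 \cdot 11 + 325\right)^{2} = \left(33 + 325\right)^{2} = 358^{2} = 128164$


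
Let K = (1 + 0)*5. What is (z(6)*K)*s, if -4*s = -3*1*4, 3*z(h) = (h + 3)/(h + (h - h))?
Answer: 15/2 ≈ 7.5000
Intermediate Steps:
K = 5 (K = 1*5 = 5)
z(h) = (3 + h)/(3*h) (z(h) = ((h + 3)/(h + (h - h)))/3 = ((3 + h)/(h + 0))/3 = ((3 + h)/h)/3 = (3 + h)/(3*h))
s = 3 (s = -(-3*1)*4/4 = -(-3)*4/4 = -¼*(-12) = 3)
(z(6)*K)*s = (((⅓)*(3 + 6)/6)*5)*3 = (((⅓)*(⅙)*9)*5)*3 = ((½)*5)*3 = (5/2)*3 = 15/2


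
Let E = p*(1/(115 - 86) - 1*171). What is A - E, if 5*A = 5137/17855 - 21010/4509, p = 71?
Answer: 141691461783857/11673688275 ≈ 12138.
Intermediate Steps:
E = -352018/29 (E = 71*(1/(115 - 86) - 1*171) = 71*(1/29 - 171) = 71*(-4958/29) = -352018/29 ≈ -12139.)
A = -351970817/402540975 (A = (5137/17855 - 21010/4509)/5 = (⅕)*(-351970817/80508195) = -351970817/402540975 ≈ -0.87437)
A - E = -351970817/402540975 - 1*(-352018/29) = -351970817/402540975 + 352018/29 = 141691461783857/11673688275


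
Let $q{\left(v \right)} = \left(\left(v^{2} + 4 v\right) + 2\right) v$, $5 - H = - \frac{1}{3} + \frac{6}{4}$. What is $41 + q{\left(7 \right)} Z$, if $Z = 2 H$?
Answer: $\frac{12842}{3} \approx 4280.7$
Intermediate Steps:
$H = \frac{23}{6}$ ($H = 5 - \left(- \frac{1}{3} + \frac{6}{4}\right) = 5 - \left(\left(-1\right) \frac{1}{3} + 6 \cdot \frac{1}{4}\right) = 5 - \left(- \frac{1}{3} + \frac{3}{2}\right) = 5 - \frac{7}{6} = \frac{23}{6} \approx 3.8333$)
$q{\left(v \right)} = v \left(2 + v^{2} + 4 v\right)$ ($q{\left(v \right)} = \left(2 + v^{2} + 4 v\right) v = v \left(2 + v^{2} + 4 v\right)$)
$Z = \frac{23}{3}$ ($Z = 2 \cdot \frac{23}{6} = \frac{23}{3} \approx 7.6667$)
$41 + q{\left(7 \right)} Z = 41 + 7 \left(2 + 7^{2} + 4 \cdot 7\right) \frac{23}{3} = 41 + 7 \left(2 + 49 + 28\right) \frac{23}{3} = 41 + 7 \cdot 79 \cdot \frac{23}{3} = 41 + 553 \cdot \frac{23}{3} = 41 + \frac{12719}{3} = \frac{12842}{3}$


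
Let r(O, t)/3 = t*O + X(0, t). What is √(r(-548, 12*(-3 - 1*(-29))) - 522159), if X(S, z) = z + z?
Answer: I*√1033215 ≈ 1016.5*I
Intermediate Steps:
X(S, z) = 2*z
r(O, t) = 6*t + 3*O*t (r(O, t) = 3*(t*O + 2*t) = 3*(O*t + 2*t) = 3*(2*t + O*t) = 6*t + 3*O*t)
√(r(-548, 12*(-3 - 1*(-29))) - 522159) = √(3*(12*(-3 - 1*(-29)))*(2 - 548) - 522159) = √(3*(12*(-3 + 29))*(-546) - 522159) = √(3*(12*26)*(-546) - 522159) = √(3*312*(-546) - 522159) = √(-511056 - 522159) = √(-1033215) = I*√1033215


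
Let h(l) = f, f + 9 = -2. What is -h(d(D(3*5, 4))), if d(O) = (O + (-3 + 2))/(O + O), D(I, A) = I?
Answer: 11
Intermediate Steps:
f = -11 (f = -9 - 2 = -11)
d(O) = (-1 + O)/(2*O) (d(O) = (O - 1)/((2*O)) = (-1 + O)*(1/(2*O)) = (-1 + O)/(2*O))
h(l) = -11
-h(d(D(3*5, 4))) = -1*(-11) = 11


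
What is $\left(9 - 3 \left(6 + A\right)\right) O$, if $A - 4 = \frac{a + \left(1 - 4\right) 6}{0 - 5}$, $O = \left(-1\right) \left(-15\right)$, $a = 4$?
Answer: $-441$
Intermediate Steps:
$O = 15$
$A = \frac{34}{5}$ ($A = 4 + \frac{4 + \left(1 - 4\right) 6}{0 - 5} = 4 + \frac{4 - 18}{-5} = 4 + \left(4 - 18\right) \left(- \frac{1}{5}\right) = 4 - - \frac{14}{5} = 4 + \frac{14}{5} = \frac{34}{5} \approx 6.8$)
$\left(9 - 3 \left(6 + A\right)\right) O = \left(9 - 3 \left(6 + \frac{34}{5}\right)\right) 15 = \left(9 - \frac{192}{5}\right) 15 = \left(- \frac{147}{5}\right) 15 = -441$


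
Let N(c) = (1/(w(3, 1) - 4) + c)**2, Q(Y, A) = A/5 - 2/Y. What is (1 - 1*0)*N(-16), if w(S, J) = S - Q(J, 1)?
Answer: 3481/16 ≈ 217.56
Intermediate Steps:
Q(Y, A) = -2/Y + A/5 (Q(Y, A) = A*(1/5) - 2/Y = A/5 - 2/Y = -2/Y + A/5)
w(S, J) = -1/5 + S + 2/J (w(S, J) = S - (-2/J + (1/5)*1) = S - (-2/J + 1/5) = S - (1/5 - 2/J) = S + (-1/5 + 2/J) = -1/5 + S + 2/J)
N(c) = (5/4 + c)**2 (N(c) = (1/((-1/5 + 3 + 2/1) - 4) + c)**2 = (1/((-1/5 + 3 + 2*1) - 4) + c)**2 = (1/((-1/5 + 3 + 2) - 4) + c)**2 = (1/(24/5 - 4) + c)**2 = (1/(4/5) + c)**2 = (5/4 + c)**2)
(1 - 1*0)*N(-16) = (1 - 1*0)*((5 + 4*(-16))**2/16) = (1 + 0)*((5 - 64)**2/16) = 1*((1/16)*(-59)**2) = 1*((1/16)*3481) = 1*(3481/16) = 3481/16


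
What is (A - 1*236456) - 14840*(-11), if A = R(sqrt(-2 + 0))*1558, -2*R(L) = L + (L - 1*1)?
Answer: -72437 - 1558*I*sqrt(2) ≈ -72437.0 - 2203.3*I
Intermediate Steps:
R(L) = 1/2 - L (R(L) = -(L + (L - 1*1))/2 = -(L + (L - 1))/2 = -(L + (-1 + L))/2 = -(-1 + 2*L)/2 = 1/2 - L)
A = 779 - 1558*I*sqrt(2) (A = (1/2 - sqrt(-2 + 0))*1558 = (1/2 - sqrt(-2))*1558 = (1/2 - I*sqrt(2))*1558 = 779 - 1558*I*sqrt(2) ≈ 779.0 - 2203.3*I)
(A - 1*236456) - 14840*(-11) = ((779 - 1558*I*sqrt(2)) - 1*236456) - 14840*(-11) = ((779 - 1558*I*sqrt(2)) - 236456) + 163240 = (-235677 - 1558*I*sqrt(2)) + 163240 = -72437 - 1558*I*sqrt(2)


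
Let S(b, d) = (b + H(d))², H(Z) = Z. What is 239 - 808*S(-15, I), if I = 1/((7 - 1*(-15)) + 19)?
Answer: -304211009/1681 ≈ -1.8097e+5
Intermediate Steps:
I = 1/41 (I = 1/((7 + 15) + 19) = 1/(22 + 19) = 1/41 ≈ 0.024390)
S(b, d) = (b + d)²
239 - 808*S(-15, I) = 239 - 808*(-15 + 1/41)² = 239 - 808*(-614/41)² = 239 - 808*376996/1681 = 239 - 304612768/1681 = -304211009/1681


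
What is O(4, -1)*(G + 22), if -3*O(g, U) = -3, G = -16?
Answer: 6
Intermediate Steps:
O(g, U) = 1 (O(g, U) = -1/3*(-3) = 1)
O(4, -1)*(G + 22) = 1*(-16 + 22) = 1*6 = 6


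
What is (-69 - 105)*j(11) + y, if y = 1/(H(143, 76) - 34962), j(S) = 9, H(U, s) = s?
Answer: -54631477/34886 ≈ -1566.0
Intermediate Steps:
y = -1/34886 (y = 1/(76 - 34962) = 1/(-34886) = -1/34886 ≈ -2.8665e-5)
(-69 - 105)*j(11) + y = (-69 - 105)*9 - 1/34886 = -174*9 - 1/34886 = -1566 - 1/34886 = -54631477/34886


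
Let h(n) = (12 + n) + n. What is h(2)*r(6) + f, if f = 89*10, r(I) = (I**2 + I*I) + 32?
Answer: 2554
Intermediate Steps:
h(n) = 12 + 2*n
r(I) = 32 + 2*I**2 (r(I) = (I**2 + I**2) + 32 = 2*I**2 + 32 = 32 + 2*I**2)
f = 890
h(2)*r(6) + f = (12 + 2*2)*(32 + 2*6**2) + 890 = (12 + 4)*(32 + 2*36) + 890 = 16*(32 + 72) + 890 = 16*104 + 890 = 1664 + 890 = 2554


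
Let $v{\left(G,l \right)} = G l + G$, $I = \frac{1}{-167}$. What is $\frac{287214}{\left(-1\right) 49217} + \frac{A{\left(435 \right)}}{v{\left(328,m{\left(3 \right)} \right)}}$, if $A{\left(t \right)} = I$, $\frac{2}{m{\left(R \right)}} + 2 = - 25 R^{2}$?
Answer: $- \frac{3539808836659}{606579838200} \approx -5.8357$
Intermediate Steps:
$m{\left(R \right)} = \frac{2}{-2 - 25 R^{2}}$
$I = - \frac{1}{167} \approx -0.005988$
$v{\left(G,l \right)} = G + G l$
$A{\left(t \right)} = - \frac{1}{167}$
$\frac{287214}{\left(-1\right) 49217} + \frac{A{\left(435 \right)}}{v{\left(328,m{\left(3 \right)} \right)}} = \frac{287214}{\left(-1\right) 49217} - \frac{1}{167 \cdot 328 \left(1 - \frac{2}{2 + 25 \cdot 3^{2}}\right)} = \frac{287214}{-49217} - \frac{1}{167 \cdot 328 \left(1 - \frac{2}{2 + 25 \cdot 9}\right)} = 287214 \left(- \frac{1}{49217}\right) - \frac{1}{167 \cdot 328 \left(1 - \frac{2}{2 + 225}\right)} = - \frac{287214}{49217} - \frac{1}{167 \cdot 328 \left(1 - \frac{2}{227}\right)} = - \frac{287214}{49217} - \frac{1}{167 \cdot 328 \cdot \frac{225}{227}} = - \frac{287214}{49217} - \frac{1}{167 \cdot \frac{73800}{227}} = - \frac{287214}{49217} - \frac{227}{12324600} = - \frac{3539808836659}{606579838200}$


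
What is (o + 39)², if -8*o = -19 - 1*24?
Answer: 126025/64 ≈ 1969.1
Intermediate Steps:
o = 43/8 (o = -(-19 - 1*24)/8 = -(-19 - 24)/8 = -⅛*(-43) = 43/8 ≈ 5.3750)
(o + 39)² = (43/8 + 39)² = (355/8)² = 126025/64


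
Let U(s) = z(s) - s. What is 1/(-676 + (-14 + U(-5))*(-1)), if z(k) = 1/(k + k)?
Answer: -10/6669 ≈ -0.0014995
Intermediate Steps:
z(k) = 1/(2*k)
U(s) = 1/(2*s) - s
1/(-676 + (-14 + U(-5))*(-1)) = 1/(-676 + (-14 + ((½)/(-5) - 1*(-5)))*(-1)) = 1/(-676 + (-14 + ((½)*(-⅕) + 5))*(-1)) = 1/(-676 + (-14 + (-⅒ + 5))*(-1)) = 1/(-676 + (-14 + 49/10)*(-1)) = 1/(-676 - 91/10*(-1)) = 1/(-676 + 91/10) = 1/(-6669/10) = -10/6669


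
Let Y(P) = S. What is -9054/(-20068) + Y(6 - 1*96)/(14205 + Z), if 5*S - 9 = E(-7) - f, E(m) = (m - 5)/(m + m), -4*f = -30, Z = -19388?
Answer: 410527437/910108885 ≈ 0.45108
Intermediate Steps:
f = 15/2 (f = -¼*(-30) = 15/2 ≈ 7.5000)
E(m) = (-5 + m)/(2*m) (E(m) = (-5 + m)/((2*m)) = (-5 + m)*(1/(2*m)) = (-5 + m)/(2*m))
S = 33/70 (S = 9/5 + ((½)*(-5 - 7)/(-7) - 1*15/2)/5 = 9/5 + ((½)*(-⅐)*(-12) - 15/2)/5 = 9/5 + (6/7 - 15/2)/5 = 9/5 + (⅕)*(-93/14) = 9/5 - 93/70 = 33/70 ≈ 0.47143)
Y(P) = 33/70
-9054/(-20068) + Y(6 - 1*96)/(14205 + Z) = -9054/(-20068) + 33/(70*(14205 - 19388)) = -9054*(-1/20068) + (33/70)/(-5183) = 4527/10034 + (33/70)*(-1/5183) = 4527/10034 - 33/362810 = 410527437/910108885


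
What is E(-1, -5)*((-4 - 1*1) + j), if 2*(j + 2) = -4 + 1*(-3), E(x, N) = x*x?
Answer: -21/2 ≈ -10.500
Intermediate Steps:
E(x, N) = x**2
j = -11/2 (j = -2 + (-4 + 1*(-3))/2 = -2 + (-4 - 3)/2 = -2 + (1/2)*(-7) = -2 - 7/2 = -11/2 ≈ -5.5000)
E(-1, -5)*((-4 - 1*1) + j) = (-1)**2*((-4 - 1*1) - 11/2) = 1*((-4 - 1) - 11/2) = 1*(-5 - 11/2) = 1*(-21/2) = -21/2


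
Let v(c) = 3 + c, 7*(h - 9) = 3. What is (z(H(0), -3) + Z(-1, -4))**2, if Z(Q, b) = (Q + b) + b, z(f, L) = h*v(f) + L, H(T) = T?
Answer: 12996/49 ≈ 265.22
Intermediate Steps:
h = 66/7 (h = 9 + (1/7)*3 = 9 + 3/7 = 66/7 ≈ 9.4286)
z(f, L) = 198/7 + L + 66*f/7 (z(f, L) = 66*(3 + f)/7 + L = (198/7 + 66*f/7) + L = 198/7 + L + 66*f/7)
Z(Q, b) = Q + 2*b
(z(H(0), -3) + Z(-1, -4))**2 = ((198/7 - 3 + (66/7)*0) + (-1 + 2*(-4)))**2 = ((198/7 - 3 + 0) + (-1 - 8))**2 = (177/7 - 9)**2 = (114/7)**2 = 12996/49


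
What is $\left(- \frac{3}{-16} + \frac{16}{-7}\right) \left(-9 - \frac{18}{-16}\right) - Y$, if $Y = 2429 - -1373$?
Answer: $- \frac{484541}{128} \approx -3785.5$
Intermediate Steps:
$Y = 3802$ ($Y = 2429 + 1373 = 3802$)
$\left(- \frac{3}{-16} + \frac{16}{-7}\right) \left(-9 - \frac{18}{-16}\right) - Y = \left(- \frac{3}{-16} + \frac{16}{-7}\right) \left(-9 - \frac{18}{-16}\right) - 3802 = \left(\left(-3\right) \left(- \frac{1}{16}\right) + 16 \left(- \frac{1}{7}\right)\right) \left(-9 - - \frac{9}{8}\right) - 3802 = \left(\frac{3}{16} - \frac{16}{7}\right) \left(-9 + \frac{9}{8}\right) - 3802 = \left(- \frac{235}{112}\right) \left(- \frac{63}{8}\right) - 3802 = \frac{2115}{128} - 3802 = - \frac{484541}{128}$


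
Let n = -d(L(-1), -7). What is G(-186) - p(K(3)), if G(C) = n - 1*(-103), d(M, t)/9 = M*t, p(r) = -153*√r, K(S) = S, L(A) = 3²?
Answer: 670 + 153*√3 ≈ 935.00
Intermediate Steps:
L(A) = 9
d(M, t) = 9*M*t (d(M, t) = 9*(M*t) = 9*M*t)
n = 567 (n = -9*9*(-7) = -1*(-567) = 567)
G(C) = 670 (G(C) = 567 - 1*(-103) = 567 + 103 = 670)
G(-186) - p(K(3)) = 670 - (-153)*√3 = 670 + 153*√3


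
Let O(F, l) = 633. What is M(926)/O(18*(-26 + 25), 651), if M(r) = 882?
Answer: 294/211 ≈ 1.3934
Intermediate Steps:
M(926)/O(18*(-26 + 25), 651) = 882/633 = 882*(1/633) = 294/211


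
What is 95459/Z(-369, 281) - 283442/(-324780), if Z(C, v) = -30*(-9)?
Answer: 258997528/730755 ≈ 354.42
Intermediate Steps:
Z(C, v) = 270
95459/Z(-369, 281) - 283442/(-324780) = 95459/270 - 283442/(-324780) = 95459*(1/270) - 283442*(-1/324780) = 95459/270 + 141721/162390 = 258997528/730755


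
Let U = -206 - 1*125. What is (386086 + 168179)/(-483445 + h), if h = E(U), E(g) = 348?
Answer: -554265/483097 ≈ -1.1473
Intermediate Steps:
U = -331 (U = -206 - 125 = -331)
h = 348
(386086 + 168179)/(-483445 + h) = (386086 + 168179)/(-483445 + 348) = 554265/(-483097) = 554265*(-1/483097) = -554265/483097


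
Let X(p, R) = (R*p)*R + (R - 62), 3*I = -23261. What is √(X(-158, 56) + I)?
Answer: I*√4529229/3 ≈ 709.4*I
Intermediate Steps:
I = -23261/3 (I = (⅓)*(-23261) = -23261/3 ≈ -7753.7)
X(p, R) = -62 + R + p*R² (X(p, R) = p*R² + (-62 + R) = -62 + R + p*R²)
√(X(-158, 56) + I) = √((-62 + 56 - 158*56²) - 23261/3) = √((-62 + 56 - 158*3136) - 23261/3) = √((-62 + 56 - 495488) - 23261/3) = √(-495494 - 23261/3) = √(-1509743/3) = I*√4529229/3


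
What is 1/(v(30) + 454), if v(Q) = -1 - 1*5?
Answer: 1/448 ≈ 0.0022321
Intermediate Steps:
v(Q) = -6 (v(Q) = -1 - 5 = -6)
1/(v(30) + 454) = 1/(-6 + 454) = 1/448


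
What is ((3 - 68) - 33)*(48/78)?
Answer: -784/13 ≈ -60.308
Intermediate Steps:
((3 - 68) - 33)*(48/78) = (-65 - 33)*(48*(1/78)) = -98*8/13 = -784/13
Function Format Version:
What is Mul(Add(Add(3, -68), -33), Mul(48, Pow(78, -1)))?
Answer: Rational(-784, 13) ≈ -60.308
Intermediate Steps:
Mul(Add(Add(3, -68), -33), Mul(48, Pow(78, -1))) = Mul(Add(-65, -33), Mul(48, Rational(1, 78))) = Mul(-98, Rational(8, 13)) = Rational(-784, 13)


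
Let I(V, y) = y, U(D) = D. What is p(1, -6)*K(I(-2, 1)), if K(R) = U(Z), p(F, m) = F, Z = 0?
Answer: 0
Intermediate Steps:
K(R) = 0
p(1, -6)*K(I(-2, 1)) = 1*0 = 0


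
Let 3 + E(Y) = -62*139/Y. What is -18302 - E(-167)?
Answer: -3064551/167 ≈ -18351.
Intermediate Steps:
E(Y) = -3 - 8618/Y (E(Y) = -3 - 62*139/Y = -3 - 8618/Y)
-18302 - E(-167) = -18302 - (-3 - 8618/(-167)) = -18302 - (-3 - 8618*(-1/167)) = -18302 - (-3 + 8618/167) = -18302 - 1*8117/167 = -18302 - 8117/167 = -3064551/167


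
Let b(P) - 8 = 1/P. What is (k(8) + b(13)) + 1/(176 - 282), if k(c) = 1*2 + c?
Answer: 24897/1378 ≈ 18.067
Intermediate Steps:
b(P) = 8 + 1/P
k(c) = 2 + c
(k(8) + b(13)) + 1/(176 - 282) = ((2 + 8) + (8 + 1/13)) + 1/(176 - 282) = (10 + (8 + 1/13)) + 1/(-106) = (10 + 105/13) - 1/106 = 235/13 - 1/106 = 24897/1378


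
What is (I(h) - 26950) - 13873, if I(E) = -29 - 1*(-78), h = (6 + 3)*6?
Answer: -40774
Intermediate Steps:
h = 54 (h = 9*6 = 54)
I(E) = 49 (I(E) = -29 + 78 = 49)
(I(h) - 26950) - 13873 = (49 - 26950) - 13873 = -26901 - 13873 = -40774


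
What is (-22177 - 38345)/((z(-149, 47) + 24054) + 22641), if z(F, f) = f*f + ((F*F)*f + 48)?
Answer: -262/4729 ≈ -0.055403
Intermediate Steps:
z(F, f) = 48 + f**2 + f*F**2 (z(F, f) = f**2 + (F**2*f + 48) = f**2 + (f*F**2 + 48) = f**2 + (48 + f*F**2) = 48 + f**2 + f*F**2)
(-22177 - 38345)/((z(-149, 47) + 24054) + 22641) = (-22177 - 38345)/(((48 + 47**2 + 47*(-149)**2) + 24054) + 22641) = -60522/(((48 + 2209 + 47*22201) + 24054) + 22641) = -60522/(((48 + 2209 + 1043447) + 24054) + 22641) = -60522/((1045704 + 24054) + 22641) = -60522/(1069758 + 22641) = -60522/1092399 = -60522*1/1092399 = -262/4729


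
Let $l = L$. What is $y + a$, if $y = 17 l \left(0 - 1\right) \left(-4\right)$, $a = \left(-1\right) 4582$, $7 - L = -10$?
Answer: $-3426$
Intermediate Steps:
$L = 17$ ($L = 7 - -10 = 7 + 10 = 17$)
$a = -4582$
$l = 17$
$y = 1156$ ($y = 17 \cdot 17 \left(0 - 1\right) \left(-4\right) = 289 \left(\left(-1\right) \left(-4\right)\right) = 289 \cdot 4 = 1156$)
$y + a = 1156 - 4582 = -3426$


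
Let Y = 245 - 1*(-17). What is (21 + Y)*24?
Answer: 6792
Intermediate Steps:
Y = 262 (Y = 245 + 17 = 262)
(21 + Y)*24 = (21 + 262)*24 = 283*24 = 6792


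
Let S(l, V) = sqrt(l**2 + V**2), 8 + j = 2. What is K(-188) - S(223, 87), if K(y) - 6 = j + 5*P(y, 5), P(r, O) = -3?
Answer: -15 - sqrt(57298) ≈ -254.37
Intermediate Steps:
j = -6 (j = -8 + 2 = -6)
S(l, V) = sqrt(V**2 + l**2)
K(y) = -15 (K(y) = 6 + (-6 + 5*(-3)) = 6 + (-6 - 15) = 6 - 21 = -15)
K(-188) - S(223, 87) = -15 - sqrt(87**2 + 223**2) = -15 - sqrt(7569 + 49729) = -15 - sqrt(57298)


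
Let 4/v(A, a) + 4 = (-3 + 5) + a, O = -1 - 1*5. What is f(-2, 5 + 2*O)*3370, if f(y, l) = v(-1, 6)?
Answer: 3370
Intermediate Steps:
O = -6 (O = -1 - 5 = -6)
v(A, a) = 4/(-2 + a) (v(A, a) = 4/(-4 + ((-3 + 5) + a)) = 4/(-4 + (2 + a)) = 4/(-2 + a))
f(y, l) = 1 (f(y, l) = 4/(-2 + 6) = 4/4 = 4*(1/4) = 1)
f(-2, 5 + 2*O)*3370 = 1*3370 = 3370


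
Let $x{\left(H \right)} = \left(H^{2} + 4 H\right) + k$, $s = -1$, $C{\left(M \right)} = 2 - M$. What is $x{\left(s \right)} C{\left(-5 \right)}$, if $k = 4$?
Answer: $7$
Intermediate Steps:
$x{\left(H \right)} = 4 + H^{2} + 4 H$ ($x{\left(H \right)} = \left(H^{2} + 4 H\right) + 4 = 4 + H^{2} + 4 H$)
$x{\left(s \right)} C{\left(-5 \right)} = \left(4 + \left(-1\right)^{2} + 4 \left(-1\right)\right) \left(2 - -5\right) = \left(4 + 1 - 4\right) \left(2 + 5\right) = 1 \cdot 7 = 7$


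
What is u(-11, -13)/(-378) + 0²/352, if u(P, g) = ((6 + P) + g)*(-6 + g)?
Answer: -19/21 ≈ -0.90476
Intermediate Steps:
u(P, g) = (-6 + g)*(6 + P + g) (u(P, g) = (6 + P + g)*(-6 + g) = (-6 + g)*(6 + P + g))
u(-11, -13)/(-378) + 0²/352 = (-36 + (-13)² - 6*(-11) - 11*(-13))/(-378) + 0²/352 = (-36 + 169 + 66 + 143)*(-1/378) + 0*(1/352) = 342*(-1/378) + 0 = -19/21 + 0 = -19/21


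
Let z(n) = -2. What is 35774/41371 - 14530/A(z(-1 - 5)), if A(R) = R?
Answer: 300596089/41371 ≈ 7265.9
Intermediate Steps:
35774/41371 - 14530/A(z(-1 - 5)) = 35774/41371 - 14530/(-2) = 35774*(1/41371) - 14530*(-½) = 35774/41371 + 7265 = 300596089/41371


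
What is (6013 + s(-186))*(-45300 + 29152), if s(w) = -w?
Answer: -100101452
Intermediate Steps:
(6013 + s(-186))*(-45300 + 29152) = (6013 - 1*(-186))*(-45300 + 29152) = (6013 + 186)*(-16148) = 6199*(-16148) = -100101452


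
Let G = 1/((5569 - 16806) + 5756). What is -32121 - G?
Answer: -176055200/5481 ≈ -32121.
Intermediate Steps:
G = -1/5481 (G = 1/(-11237 + 5756) = 1/(-5481) = -1/5481 ≈ -0.00018245)
-32121 - G = -32121 - 1*(-1/5481) = -32121 + 1/5481 = -176055200/5481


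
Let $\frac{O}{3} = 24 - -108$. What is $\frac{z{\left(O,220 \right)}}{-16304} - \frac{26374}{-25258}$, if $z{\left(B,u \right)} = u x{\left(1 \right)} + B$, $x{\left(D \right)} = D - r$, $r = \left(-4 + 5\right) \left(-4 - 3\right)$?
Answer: $\frac{46943181}{51475804} \approx 0.91195$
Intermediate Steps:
$r = -7$ ($r = 1 \left(-7\right) = -7$)
$x{\left(D \right)} = 7 + D$ ($x{\left(D \right)} = D - -7 = D + 7 = 7 + D$)
$O = 396$ ($O = 3 \left(24 - -108\right) = 3 \left(24 + 108\right) = 3 \cdot 132 = 396$)
$z{\left(B,u \right)} = B + 8 u$ ($z{\left(B,u \right)} = u \left(7 + 1\right) + B = u 8 + B = 8 u + B = B + 8 u$)
$\frac{z{\left(O,220 \right)}}{-16304} - \frac{26374}{-25258} = \frac{396 + 8 \cdot 220}{-16304} - \frac{26374}{-25258} = \left(396 + 1760\right) \left(- \frac{1}{16304}\right) - - \frac{13187}{12629} = 2156 \left(- \frac{1}{16304}\right) + \frac{13187}{12629} = - \frac{539}{4076} + \frac{13187}{12629} = \frac{46943181}{51475804}$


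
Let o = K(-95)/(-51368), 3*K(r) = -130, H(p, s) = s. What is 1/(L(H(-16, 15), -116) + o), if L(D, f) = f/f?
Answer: 77052/77117 ≈ 0.99916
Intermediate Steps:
K(r) = -130/3 (K(r) = (⅓)*(-130) = -130/3)
L(D, f) = 1
o = 65/77052 (o = -130/3/(-51368) = -130/3*(-1/51368) = 65/77052 ≈ 0.00084359)
1/(L(H(-16, 15), -116) + o) = 1/(1 + 65/77052) = 1/(77117/77052) = 77052/77117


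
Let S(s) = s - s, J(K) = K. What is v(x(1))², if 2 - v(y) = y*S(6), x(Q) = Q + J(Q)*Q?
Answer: 4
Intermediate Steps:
S(s) = 0
x(Q) = Q + Q² (x(Q) = Q + Q*Q = Q + Q²)
v(y) = 2 (v(y) = 2 - y*0 = 2 - 1*0 = 2 + 0 = 2)
v(x(1))² = 2² = 4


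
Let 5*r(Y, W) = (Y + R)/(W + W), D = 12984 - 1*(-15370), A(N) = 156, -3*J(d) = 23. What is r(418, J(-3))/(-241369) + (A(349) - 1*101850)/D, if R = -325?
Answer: -2822760639507/787034311990 ≈ -3.5866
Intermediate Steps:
J(d) = -23/3 (J(d) = -⅓*23 = -23/3)
D = 28354 (D = 12984 + 15370 = 28354)
r(Y, W) = (-325 + Y)/(10*W) (r(Y, W) = ((Y - 325)/(W + W))/5 = ((-325 + Y)/((2*W)))/5 = ((-325 + Y)*(1/(2*W)))/5 = ((-325 + Y)/(2*W))/5 = (-325 + Y)/(10*W))
r(418, J(-3))/(-241369) + (A(349) - 1*101850)/D = ((-325 + 418)/(10*(-23/3)))/(-241369) + (156 - 1*101850)/28354 = ((⅒)*(-3/23)*93)*(-1/241369) + (156 - 101850)*(1/28354) = -279/230*(-1/241369) - 101694*1/28354 = 279/55514870 - 50847/14177 = -2822760639507/787034311990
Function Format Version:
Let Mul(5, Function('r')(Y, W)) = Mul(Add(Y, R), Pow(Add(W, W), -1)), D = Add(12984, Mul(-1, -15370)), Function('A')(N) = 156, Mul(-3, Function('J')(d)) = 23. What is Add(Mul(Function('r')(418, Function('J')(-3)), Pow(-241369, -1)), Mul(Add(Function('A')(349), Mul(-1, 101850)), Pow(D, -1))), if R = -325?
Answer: Rational(-2822760639507, 787034311990) ≈ -3.5866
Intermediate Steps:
Function('J')(d) = Rational(-23, 3) (Function('J')(d) = Mul(Rational(-1, 3), 23) = Rational(-23, 3))
D = 28354 (D = Add(12984, 15370) = 28354)
Function('r')(Y, W) = Mul(Rational(1, 10), Pow(W, -1), Add(-325, Y)) (Function('r')(Y, W) = Mul(Rational(1, 5), Mul(Add(Y, -325), Pow(Add(W, W), -1))) = Mul(Rational(1, 5), Mul(Add(-325, Y), Pow(Mul(2, W), -1))) = Mul(Rational(1, 5), Mul(Add(-325, Y), Mul(Rational(1, 2), Pow(W, -1)))) = Mul(Rational(1, 5), Mul(Rational(1, 2), Pow(W, -1), Add(-325, Y))) = Mul(Rational(1, 10), Pow(W, -1), Add(-325, Y)))
Add(Mul(Function('r')(418, Function('J')(-3)), Pow(-241369, -1)), Mul(Add(Function('A')(349), Mul(-1, 101850)), Pow(D, -1))) = Add(Mul(Mul(Rational(1, 10), Pow(Rational(-23, 3), -1), Add(-325, 418)), Pow(-241369, -1)), Mul(Add(156, Mul(-1, 101850)), Pow(28354, -1))) = Add(Mul(Mul(Rational(1, 10), Rational(-3, 23), 93), Rational(-1, 241369)), Mul(Add(156, -101850), Rational(1, 28354))) = Add(Mul(Rational(-279, 230), Rational(-1, 241369)), Mul(-101694, Rational(1, 28354))) = Add(Rational(279, 55514870), Rational(-50847, 14177)) = Rational(-2822760639507, 787034311990)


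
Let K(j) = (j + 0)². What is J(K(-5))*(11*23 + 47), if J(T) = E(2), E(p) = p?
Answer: 600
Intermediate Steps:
K(j) = j²
J(T) = 2
J(K(-5))*(11*23 + 47) = 2*(11*23 + 47) = 2*(253 + 47) = 2*300 = 600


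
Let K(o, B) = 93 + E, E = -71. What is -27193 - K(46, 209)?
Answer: -27215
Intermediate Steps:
K(o, B) = 22 (K(o, B) = 93 - 71 = 22)
-27193 - K(46, 209) = -27193 - 1*22 = -27193 - 22 = -27215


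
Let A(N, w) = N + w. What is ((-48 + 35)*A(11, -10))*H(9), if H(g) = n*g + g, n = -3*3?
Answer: 936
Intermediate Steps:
n = -9
H(g) = -8*g (H(g) = -9*g + g = -8*g)
((-48 + 35)*A(11, -10))*H(9) = ((-48 + 35)*(11 - 10))*(-8*9) = -13*1*(-72) = -13*(-72) = 936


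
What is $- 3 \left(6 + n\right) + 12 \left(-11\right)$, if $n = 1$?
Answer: $-153$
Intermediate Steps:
$- 3 \left(6 + n\right) + 12 \left(-11\right) = - 3 \left(6 + 1\right) + 12 \left(-11\right) = \left(-3\right) 7 - 132 = -21 - 132 = -153$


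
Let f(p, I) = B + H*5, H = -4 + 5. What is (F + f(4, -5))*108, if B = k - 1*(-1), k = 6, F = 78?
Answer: 9720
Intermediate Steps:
H = 1
B = 7 (B = 6 - 1*(-1) = 6 + 1 = 7)
f(p, I) = 12 (f(p, I) = 7 + 1*5 = 7 + 5 = 12)
(F + f(4, -5))*108 = (78 + 12)*108 = 90*108 = 9720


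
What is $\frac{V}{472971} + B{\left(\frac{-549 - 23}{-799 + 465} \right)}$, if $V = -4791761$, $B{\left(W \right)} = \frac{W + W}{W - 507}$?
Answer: $- \frac{31124131375}{3070054761} \approx -10.138$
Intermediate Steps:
$B{\left(W \right)} = \frac{2 W}{-507 + W}$
$\frac{V}{472971} + B{\left(\frac{-549 - 23}{-799 + 465} \right)} = - \frac{4791761}{472971} + \frac{2 \frac{-549 - 23}{-799 + 465}}{-507 + \frac{-549 - 23}{-799 + 465}} = \left(-4791761\right) \frac{1}{472971} + \frac{2 \left(- \frac{572}{-334}\right)}{-507 - \frac{572}{-334}} = - \frac{4791761}{472971} + \frac{2 \left(\left(-572\right) \left(- \frac{1}{334}\right)\right)}{-507 - - \frac{286}{167}} = - \frac{4791761}{472971} + 2 \cdot \frac{286}{167} \frac{1}{-507 + \frac{286}{167}} = - \frac{4791761}{472971} + 2 \cdot \frac{286}{167} \frac{1}{- \frac{84383}{167}} = - \frac{4791761}{472971} + 2 \cdot \frac{286}{167} \left(- \frac{167}{84383}\right) = - \frac{4791761}{472971} - \frac{44}{6491} = - \frac{31124131375}{3070054761}$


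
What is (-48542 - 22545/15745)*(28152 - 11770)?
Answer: -2504206039994/3149 ≈ -7.9524e+8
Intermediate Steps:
(-48542 - 22545/15745)*(28152 - 11770) = (-48542 - 22545*1/15745)*16382 = (-48542 - 4509/3149)*16382 = -152863267/3149*16382 = -2504206039994/3149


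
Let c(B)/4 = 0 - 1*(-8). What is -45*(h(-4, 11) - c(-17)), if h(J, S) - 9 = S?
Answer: 540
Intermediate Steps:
h(J, S) = 9 + S
c(B) = 32 (c(B) = 4*(0 - 1*(-8)) = 4*(0 + 8) = 4*8 = 32)
-45*(h(-4, 11) - c(-17)) = -45*((9 + 11) - 1*32) = -45*(20 - 32) = -45*(-12) = 540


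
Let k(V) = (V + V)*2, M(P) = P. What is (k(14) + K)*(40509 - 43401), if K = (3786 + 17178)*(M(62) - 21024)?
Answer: 1270881626304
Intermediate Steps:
k(V) = 4*V (k(V) = (2*V)*2 = 4*V)
K = -439447368 (K = (3786 + 17178)*(62 - 21024) = 20964*(-20962) = -439447368)
(k(14) + K)*(40509 - 43401) = (4*14 - 439447368)*(40509 - 43401) = (56 - 439447368)*(-2892) = -439447312*(-2892) = 1270881626304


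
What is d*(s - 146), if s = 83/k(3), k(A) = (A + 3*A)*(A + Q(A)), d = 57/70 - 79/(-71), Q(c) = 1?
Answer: -13264145/47712 ≈ -278.00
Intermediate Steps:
d = 9577/4970 (d = 57*(1/70) - 79*(-1/71) = 57/70 + 79/71 = 9577/4970 ≈ 1.9270)
k(A) = 4*A*(1 + A) (k(A) = (A + 3*A)*(A + 1) = (4*A)*(1 + A) = 4*A*(1 + A))
s = 83/48 (s = 83/((4*3*(1 + 3))) = 83/((4*3*4)) = 83/48 ≈ 1.7292)
d*(s - 146) = 9577*(83/48 - 146)/4970 = (9577/4970)*(-6925/48) = -13264145/47712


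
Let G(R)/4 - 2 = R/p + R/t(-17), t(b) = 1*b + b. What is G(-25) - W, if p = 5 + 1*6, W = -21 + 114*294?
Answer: -6263219/187 ≈ -33493.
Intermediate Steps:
t(b) = 2*b (t(b) = b + b = 2*b)
W = 33495 (W = -21 + 33516 = 33495)
p = 11 (p = 5 + 6 = 11)
G(R) = 8 + 46*R/187 (G(R) = 8 + 4*(R/11 + R/((2*(-17)))) = 8 + 4*(R*(1/11) + R/(-34)) = 8 + 4*(R/11 + R*(-1/34)) = 8 + 4*(R/11 - R/34) = 8 + 4*(23*R/374) = 8 + 46*R/187)
G(-25) - W = (8 + (46/187)*(-25)) - 1*33495 = (8 - 1150/187) - 33495 = 346/187 - 33495 = -6263219/187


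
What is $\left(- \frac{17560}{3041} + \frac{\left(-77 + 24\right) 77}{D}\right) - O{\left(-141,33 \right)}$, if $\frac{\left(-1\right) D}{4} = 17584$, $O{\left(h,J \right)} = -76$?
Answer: $\frac{2147583591}{30555968} \approx 70.284$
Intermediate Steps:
$D = -70336$ ($D = \left(-4\right) 17584 = -70336$)
$\left(- \frac{17560}{3041} + \frac{\left(-77 + 24\right) 77}{D}\right) - O{\left(-141,33 \right)} = \left(- \frac{17560}{3041} + \frac{\left(-77 + 24\right) 77}{-70336}\right) - -76 = \left(\left(-17560\right) \frac{1}{3041} + \left(-53\right) 77 \left(- \frac{1}{70336}\right)\right) + 76 = \left(- \frac{17560}{3041} - - \frac{583}{10048}\right) + 76 = \left(- \frac{17560}{3041} + \frac{583}{10048}\right) + 76 = - \frac{174669977}{30555968} + 76 = \frac{2147583591}{30555968}$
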